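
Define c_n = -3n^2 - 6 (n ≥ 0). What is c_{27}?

c_{27} = -3·27^2 - 6 = -2193.

-2193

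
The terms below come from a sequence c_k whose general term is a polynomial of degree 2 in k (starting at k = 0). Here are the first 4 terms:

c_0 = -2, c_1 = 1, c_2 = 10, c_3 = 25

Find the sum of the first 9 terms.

1st diffs: 3, 9, 15.
2nd diffs: 6, 6 (constant).
Newton forward-difference form: c_k = -2 + 3·C(k,1) + 6·C(k,2).
Continuing: …, 46, 73, 106, 145, …, c_8 = 190.
Summing k = 0..8 (9 terms) gives 594.

594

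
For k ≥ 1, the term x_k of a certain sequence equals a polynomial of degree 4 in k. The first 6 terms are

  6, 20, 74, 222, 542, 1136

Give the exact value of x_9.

1st diffs: 14, 54, 148, 320, 594.
2nd diffs: 40, 94, 172, 274.
3rd diffs: 54, 78, 102.
4th diffs: 24, 24 (constant).
So x_k = k^4 - k^3 + k^2 + 3k + 2.
Evaluating at k = 9 gives x_9 = 5942.

5942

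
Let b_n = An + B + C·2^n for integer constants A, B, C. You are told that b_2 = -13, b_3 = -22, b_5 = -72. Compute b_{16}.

Write the equations: 2A + B + 4C = -13; 3A + B + 8C = -22; 5A + B + 32C = -72.
Subtracting the first from the second: A + 4C = -9.
Subtracting the second from the third: 2A + 24C = -50.
Solving: C = -2, A = -1, then B = -3.
Therefore b_{16} = -16 + (-3) + (-2)·65536 = -131091.

-131091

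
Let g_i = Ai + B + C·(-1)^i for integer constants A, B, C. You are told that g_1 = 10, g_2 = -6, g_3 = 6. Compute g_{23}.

The three given values yield: A + B - C = 10; 2A + B + C = -6; 3A + B - C = 6.
Subtracting the first from the second: A + 2C = -16.
Subtracting the second from the third: A - 2C = 12.
Solving: C = -7, A = -2, then B = 5.
Therefore g_{23} = -46 + 5 + (-7)·(-1) = -34.

-34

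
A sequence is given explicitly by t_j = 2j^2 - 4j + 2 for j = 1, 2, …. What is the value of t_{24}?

1058

t_{24} = 2·24^2 - 4·24 + 2 = 1058.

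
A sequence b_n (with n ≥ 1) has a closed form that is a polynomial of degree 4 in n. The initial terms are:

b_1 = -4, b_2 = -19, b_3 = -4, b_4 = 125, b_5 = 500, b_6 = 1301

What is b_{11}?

21356

1st diffs: -15, 15, 129, 375, 801.
2nd diffs: 30, 114, 246, 426.
3rd diffs: 84, 132, 180.
4th diffs: 48, 48 (constant).
Newton forward-difference form: b_n = -4 + (-15)·C(n-1,1) + 30·C(n-1,2) + 84·C(n-1,3) + 48·C(n-1,4).
At n = 11: n-1 = 10, so b_{11} = -4 - 150 + 1350 + 10080 + 10080 = 21356.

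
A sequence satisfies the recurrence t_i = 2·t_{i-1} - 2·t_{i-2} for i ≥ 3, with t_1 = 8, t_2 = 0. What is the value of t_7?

64

Applying the relation repeatedly:
t_3 = -16;  t_4 = -32;  t_5 = -32;  t_6 = 0;  t_7 = 64.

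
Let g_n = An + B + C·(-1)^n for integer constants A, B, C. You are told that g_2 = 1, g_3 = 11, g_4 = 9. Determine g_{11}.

Write the equations: 2A + B + C = 1; 3A + B - C = 11; 4A + B + C = 9.
Subtracting the first from the second: A - 2C = 10.
Subtracting the second from the third: A + 2C = -2.
Solving: C = -3, A = 4, then B = -4.
Therefore g_{11} = 44 + (-4) + (-3)·(-1) = 43.

43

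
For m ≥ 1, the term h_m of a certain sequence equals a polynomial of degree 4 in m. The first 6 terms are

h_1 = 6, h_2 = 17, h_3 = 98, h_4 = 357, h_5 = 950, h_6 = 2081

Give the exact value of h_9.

11462

1st diffs: 11, 81, 259, 593, 1131.
2nd diffs: 70, 178, 334, 538.
3rd diffs: 108, 156, 204.
4th diffs: 48, 48 (constant).
Newton forward-difference form: h_m = 6 + 11·C(m-1,1) + 70·C(m-1,2) + 108·C(m-1,3) + 48·C(m-1,4).
At m = 9: m-1 = 8, so h_9 = 6 + 88 + 1960 + 6048 + 3360 = 11462.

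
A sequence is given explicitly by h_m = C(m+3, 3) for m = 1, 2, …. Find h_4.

C(7, 3) = 35, so h_4 = 35.

35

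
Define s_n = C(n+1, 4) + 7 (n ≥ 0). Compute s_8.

133

C(9, 4) = 126, so s_8 = 133.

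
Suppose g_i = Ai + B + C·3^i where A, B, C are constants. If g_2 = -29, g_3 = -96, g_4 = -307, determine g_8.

-26207

Write the equations: 2A + B + 9C = -29; 3A + B + 27C = -96; 4A + B + 81C = -307.
Subtracting the first from the second: A + 18C = -67.
Subtracting the second from the third: A + 54C = -211.
Solving: C = -4, A = 5, then B = -3.
So g_i = 5·i + (-3) + (-4)·3^i; at i=8 this is -26207.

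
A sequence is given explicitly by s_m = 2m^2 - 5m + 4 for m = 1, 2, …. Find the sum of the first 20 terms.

Over m = 1..20: Σm = 210, Σm² = 2870.
Total = (2)·2870 + (-5)·210 + (4)·20 = 4770.

4770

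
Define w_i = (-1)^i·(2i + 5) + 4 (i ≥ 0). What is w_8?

25

(-1)^8 = 1; 2i + 5 at i=8 is 21; so w_8 = 25.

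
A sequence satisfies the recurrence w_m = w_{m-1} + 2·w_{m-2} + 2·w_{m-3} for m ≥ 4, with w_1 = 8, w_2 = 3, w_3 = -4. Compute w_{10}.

Compute successive terms:
w_4 = 18, w_5 = 16, w_6 = 44, w_7 = 112, w_8 = 232, w_9 = 544, w_{10} = 1232.

1232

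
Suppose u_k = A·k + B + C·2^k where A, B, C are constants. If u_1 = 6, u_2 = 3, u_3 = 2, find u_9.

476

At k = 1, 2, 3: A + B + 2C = 6; 2A + B + 4C = 3; 3A + B + 8C = 2.
Subtracting the first from the second: A + 2C = -3.
Subtracting the second from the third: A + 4C = -1.
Solving: C = 1, A = -5, then B = 9.
So u_k = -5·k + 9 + 1·2^k; at k=9 this is 476.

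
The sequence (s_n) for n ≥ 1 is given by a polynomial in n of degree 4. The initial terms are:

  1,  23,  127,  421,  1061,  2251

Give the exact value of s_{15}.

1st diffs: 22, 104, 294, 640, 1190.
2nd diffs: 82, 190, 346, 550.
3rd diffs: 108, 156, 204.
4th diffs: 48, 48 (constant).
So s_n = 2n^4 - 2n^3 + 3n^2 - 3n + 1.
Evaluating at n = 15 gives s_{15} = 95131.

95131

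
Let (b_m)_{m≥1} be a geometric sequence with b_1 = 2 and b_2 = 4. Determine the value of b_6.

Common ratio r = 2.
b_m = 2·2^(m-1).
b_6 = 2·2^5 = 64.

64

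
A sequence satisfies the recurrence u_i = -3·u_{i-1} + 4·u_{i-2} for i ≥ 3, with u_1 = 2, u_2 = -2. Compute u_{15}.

214748366

Compute successive terms:
u_3 = 14  u_4 = -50  u_5 = 206  …  u_{12} = -3355442  u_{13} = 13421774  u_{14} = -53687090  u_{15} = 214748366.
(Characteristic roots are 1 and -4.)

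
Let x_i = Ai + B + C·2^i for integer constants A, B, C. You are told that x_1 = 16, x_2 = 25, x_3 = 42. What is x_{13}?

Plug in i = 1, 2, 3: A + B + 2C = 16; 2A + B + 4C = 25; 3A + B + 8C = 42.
Subtracting the first from the second: A + 2C = 9.
Subtracting the second from the third: A + 4C = 17.
Solving: C = 4, A = 1, then B = 7.
Hence x_{13} = 1·13 + 7 + 4·8192 = 32788.

32788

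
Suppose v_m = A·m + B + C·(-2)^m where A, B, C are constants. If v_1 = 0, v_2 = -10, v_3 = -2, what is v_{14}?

-16438

Plug in m = 1, 2, 3: A + B - 2C = 0; 2A + B + 4C = -10; 3A + B - 8C = -2.
Subtracting the first from the second: A + 6C = -10.
Subtracting the second from the third: A - 12C = 8.
Solving: C = -1, A = -4, then B = 2.
Hence v_{14} = -4·14 + 2 + (-1)·16384 = -16438.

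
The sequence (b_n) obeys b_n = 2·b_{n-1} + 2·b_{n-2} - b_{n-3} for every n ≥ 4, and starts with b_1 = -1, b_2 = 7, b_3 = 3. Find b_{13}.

Iterate the recurrence:
b_4 = 21  b_5 = 41  b_6 = 121  b_7 = 303  b_8 = 807  b_9 = 2099  b_{10} = 5509  b_{11} = 14409  b_{12} = 37737  b_{13} = 98783.

98783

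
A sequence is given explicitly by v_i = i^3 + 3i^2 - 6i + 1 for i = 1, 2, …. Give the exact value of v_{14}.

v_{14} = 1·14^3 + 3·14^2 - 6·14 + 1 = 3249.

3249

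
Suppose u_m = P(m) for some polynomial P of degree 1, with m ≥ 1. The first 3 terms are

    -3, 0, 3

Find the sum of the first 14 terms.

1st diffs: 3, 3 (constant).
So u_m = 3m - 6.
Continuing: …, 6, 9, 12, 15, …, u_{14} = 36.
Summing m = 1..14 (14 terms) gives 231.

231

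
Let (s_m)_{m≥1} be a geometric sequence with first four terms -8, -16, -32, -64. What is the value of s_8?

Common ratio r = 2.
s_m = (-8)·2^(m-1).
s_8 = (-8)·2^7 = -1024.

-1024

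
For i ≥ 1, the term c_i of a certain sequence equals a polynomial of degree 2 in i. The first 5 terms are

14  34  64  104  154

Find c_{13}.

914

1st diffs: 20, 30, 40, 50.
2nd diffs: 10, 10, 10 (constant).
So c_i = 5i^2 + 5i + 4.
Evaluating at i = 13 gives c_{13} = 914.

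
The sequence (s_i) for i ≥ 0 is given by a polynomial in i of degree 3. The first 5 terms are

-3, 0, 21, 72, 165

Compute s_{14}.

6045

1st diffs: 3, 21, 51, 93.
2nd diffs: 18, 30, 42.
3rd diffs: 12, 12 (constant).
Newton forward-difference form: s_i = -3 + 3·C(i,1) + 18·C(i,2) + 12·C(i,3).
At i = 14: i = 14, so s_{14} = -3 + 42 + 1638 + 4368 = 6045.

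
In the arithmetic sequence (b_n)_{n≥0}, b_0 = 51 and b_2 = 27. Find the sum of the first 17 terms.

Common difference d = (27 - 51) / (2 - 0) = -12.
b_n = 51 + (n - 0)·(-12).
b_{16} = -141; S = 17·(51 + (-141))/2 = -765.

-765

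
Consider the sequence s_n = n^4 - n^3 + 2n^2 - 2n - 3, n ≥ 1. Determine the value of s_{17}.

s_{17} = 1·17^4 - 1·17^3 + 2·17^2 - 2·17 - 3 = 79149.

79149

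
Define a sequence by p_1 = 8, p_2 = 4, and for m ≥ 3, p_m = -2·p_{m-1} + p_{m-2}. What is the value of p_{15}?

p_3 = 0, p_4 = 4, p_5 = -8, …, p_{12} = 3940, p_{13} = -9512, p_{14} = 22964, p_{15} = -55440.

-55440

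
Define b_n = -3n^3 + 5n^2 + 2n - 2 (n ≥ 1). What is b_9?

b_9 = -3·9^3 + 5·9^2 + 2·9 - 2 = -1766.

-1766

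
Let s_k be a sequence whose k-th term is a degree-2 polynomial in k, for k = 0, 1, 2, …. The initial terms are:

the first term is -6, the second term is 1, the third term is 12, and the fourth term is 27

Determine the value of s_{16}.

1st diffs: 7, 11, 15.
2nd diffs: 4, 4 (constant).
Newton forward-difference form: s_k = -6 + 7·C(k,1) + 4·C(k,2).
At k = 16: k = 16, so s_{16} = -6 + 112 + 480 = 586.

586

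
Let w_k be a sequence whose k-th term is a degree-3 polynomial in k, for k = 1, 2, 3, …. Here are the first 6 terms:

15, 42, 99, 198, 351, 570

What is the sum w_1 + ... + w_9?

5139

1st diffs: 27, 57, 99, 153, 219.
2nd diffs: 30, 42, 54, 66.
3rd diffs: 12, 12, 12 (constant).
So w_k = 2k^3 + 3k^2 + 4k + 6.
Continuing: 867, 1254, 1743.
Summing k = 1..9 (9 terms) gives 5139.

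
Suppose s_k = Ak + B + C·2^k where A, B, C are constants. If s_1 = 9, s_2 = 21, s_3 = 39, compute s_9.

1587

Plug in k = 1, 2, 3: A + B + 2C = 9; 2A + B + 4C = 21; 3A + B + 8C = 39.
Subtracting the first from the second: A + 2C = 12.
Subtracting the second from the third: A + 4C = 18.
Solving: C = 3, A = 6, then B = -3.
Therefore s_9 = 54 + (-3) + 3·512 = 1587.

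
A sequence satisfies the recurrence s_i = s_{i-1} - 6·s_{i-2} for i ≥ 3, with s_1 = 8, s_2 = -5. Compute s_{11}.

3175

Step forward from the initial values:
s_3 = -53  s_4 = -23  s_5 = 295  s_6 = 433  s_7 = -1337  s_8 = -3935  s_9 = 4087  s_{10} = 27697  s_{11} = 3175.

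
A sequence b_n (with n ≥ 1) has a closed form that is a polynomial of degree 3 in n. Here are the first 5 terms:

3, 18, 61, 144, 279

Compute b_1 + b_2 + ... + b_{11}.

1st diffs: 15, 43, 83, 135.
2nd diffs: 28, 40, 52.
3rd diffs: 12, 12 (constant).
Newton forward-difference form: b_n = 3 + 15·C(n-1,1) + 28·C(n-1,2) + 12·C(n-1,3).
Continuing: …, 478, 753, 1116, 1579, …, b_{11} = 2853.
Summing n = 1..11 (11 terms) gives 9438.

9438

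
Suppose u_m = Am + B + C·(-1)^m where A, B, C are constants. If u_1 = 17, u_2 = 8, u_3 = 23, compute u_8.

26

The three given values yield: A + B - C = 17; 2A + B + C = 8; 3A + B - C = 23.
Subtracting the first from the second: A + 2C = -9.
Subtracting the second from the third: A - 2C = 15.
Solving: C = -6, A = 3, then B = 8.
Therefore u_8 = 24 + 8 + (-6)·1 = 26.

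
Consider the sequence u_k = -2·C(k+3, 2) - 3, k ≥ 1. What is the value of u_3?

-33

C(6, 2) = 15, so u_3 = -33.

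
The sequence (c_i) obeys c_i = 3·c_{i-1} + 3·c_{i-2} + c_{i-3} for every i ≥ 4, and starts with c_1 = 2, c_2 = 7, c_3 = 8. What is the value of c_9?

Compute successive terms:
c_4 = 47;  c_5 = 172;  c_6 = 665;  c_7 = 2558;  c_8 = 9841;  c_9 = 37862.

37862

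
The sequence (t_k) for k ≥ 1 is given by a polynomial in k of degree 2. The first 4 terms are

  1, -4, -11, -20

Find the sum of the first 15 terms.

-1420

1st diffs: -5, -7, -9.
2nd diffs: -2, -2 (constant).
Newton forward-difference form: t_k = 1 + (-5)·C(k-1,1) + (-2)·C(k-1,2).
Continuing: …, -31, -44, -59, -76, …, t_{15} = -251.
Summing k = 1..15 (15 terms) gives -1420.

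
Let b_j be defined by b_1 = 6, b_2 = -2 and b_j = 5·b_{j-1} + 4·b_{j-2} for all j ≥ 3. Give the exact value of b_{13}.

407195886

Iterate the recurrence:
b_3 = 14  b_4 = 62  b_5 = 366  …  b_{10} = 2196958  b_{11} = 12526094  b_{12} = 71418302  b_{13} = 407195886.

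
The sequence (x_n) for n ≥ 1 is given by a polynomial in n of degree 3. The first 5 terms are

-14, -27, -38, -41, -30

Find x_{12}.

943

1st diffs: -13, -11, -3, 11.
2nd diffs: 2, 8, 14.
3rd diffs: 6, 6 (constant).
Newton forward-difference form: x_n = -14 + (-13)·C(n-1,1) + 2·C(n-1,2) + 6·C(n-1,3).
At n = 12: n-1 = 11, so x_{12} = -14 - 143 + 110 + 990 = 943.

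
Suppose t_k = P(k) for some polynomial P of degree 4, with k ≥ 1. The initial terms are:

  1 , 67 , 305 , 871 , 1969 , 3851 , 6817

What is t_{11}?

37201

1st diffs: 66, 238, 566, 1098, 1882, 2966.
2nd diffs: 172, 328, 532, 784, 1084.
3rd diffs: 156, 204, 252, 300.
4th diffs: 48, 48, 48 (constant).
Newton forward-difference form: t_k = 1 + 66·C(k-1,1) + 172·C(k-1,2) + 156·C(k-1,3) + 48·C(k-1,4).
At k = 11: k-1 = 10, so t_{11} = 1 + 660 + 7740 + 18720 + 10080 = 37201.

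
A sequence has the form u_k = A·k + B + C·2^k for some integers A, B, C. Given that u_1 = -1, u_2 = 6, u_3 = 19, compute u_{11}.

The three given values yield: A + B + 2C = -1; 2A + B + 4C = 6; 3A + B + 8C = 19.
Subtracting the first from the second: A + 2C = 7.
Subtracting the second from the third: A + 4C = 13.
Solving: C = 3, A = 1, then B = -8.
Hence u_{11} = 1·11 + (-8) + 3·2048 = 6147.

6147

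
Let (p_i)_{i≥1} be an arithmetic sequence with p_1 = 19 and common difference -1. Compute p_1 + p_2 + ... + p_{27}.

162

p_i = 19 + (i - 1)·(-1).
p_{27} = -7; S = 27·(19 + (-7))/2 = 162.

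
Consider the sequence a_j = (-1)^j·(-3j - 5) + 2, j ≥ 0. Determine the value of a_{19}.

64

(-1)^19 = -1; -3j - 5 at j=19 is -62; so a_{19} = 64.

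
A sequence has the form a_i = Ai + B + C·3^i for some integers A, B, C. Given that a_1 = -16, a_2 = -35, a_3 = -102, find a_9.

At i = 1, 2, 3: A + B + 3C = -16; 2A + B + 9C = -35; 3A + B + 27C = -102.
Subtracting the first from the second: A + 6C = -19.
Subtracting the second from the third: A + 18C = -67.
Solving: C = -4, A = 5, then B = -9.
Hence a_9 = 5·9 + (-9) + (-4)·19683 = -78696.

-78696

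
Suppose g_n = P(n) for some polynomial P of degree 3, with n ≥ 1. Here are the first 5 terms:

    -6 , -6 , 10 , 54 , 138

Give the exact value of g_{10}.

1578

1st diffs: 0, 16, 44, 84.
2nd diffs: 16, 28, 40.
3rd diffs: 12, 12 (constant).
Newton forward-difference form: g_n = -6 + 16·C(n-1,2) + 12·C(n-1,3).
At n = 10: n-1 = 9, so g_{10} = -6 + 576 + 1008 = 1578.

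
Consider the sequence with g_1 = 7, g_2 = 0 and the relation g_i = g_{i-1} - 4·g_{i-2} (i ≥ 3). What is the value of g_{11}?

4788

g_3 = -28  g_4 = -28  g_5 = 84  g_6 = 196  g_7 = -140  g_8 = -924  g_9 = -364  g_{10} = 3332  g_{11} = 4788.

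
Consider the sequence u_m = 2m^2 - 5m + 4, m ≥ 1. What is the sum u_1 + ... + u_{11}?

Over m = 1..11: Σm = 66, Σm² = 506.
Total = (2)·506 + (-5)·66 + (4)·11 = 726.

726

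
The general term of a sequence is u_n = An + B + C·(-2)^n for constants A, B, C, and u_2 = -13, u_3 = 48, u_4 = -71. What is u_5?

170

Write the equations: 2A + B + 4C = -13; 3A + B - 8C = 48; 4A + B + 16C = -71.
Subtracting the first from the second: A - 12C = 61.
Subtracting the second from the third: A + 24C = -119.
Solving: C = -5, A = 1, then B = 5.
So u_n = 1·n + 5 + (-5)·(-2)^n; at n=5 this is 170.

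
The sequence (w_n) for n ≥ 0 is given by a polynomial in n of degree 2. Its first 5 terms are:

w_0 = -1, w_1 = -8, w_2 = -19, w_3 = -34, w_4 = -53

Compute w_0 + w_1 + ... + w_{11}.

1st diffs: -7, -11, -15, -19.
2nd diffs: -4, -4, -4 (constant).
So w_n = -2n^2 - 5n - 1.
Continuing: …, -76, -103, -134, -169, …, w_{11} = -298.
Summing n = 0..11 (12 terms) gives -1354.

-1354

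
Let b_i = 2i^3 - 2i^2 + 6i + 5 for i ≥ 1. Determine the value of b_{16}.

7781

b_{16} = 2·16^3 - 2·16^2 + 6·16 + 5 = 7781.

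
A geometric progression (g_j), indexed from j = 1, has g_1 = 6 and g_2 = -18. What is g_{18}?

Common ratio r = -3.
g_j = 6·(-3)^(j-1).
g_{18} = 6·(-3)^17 = -774840978.

-774840978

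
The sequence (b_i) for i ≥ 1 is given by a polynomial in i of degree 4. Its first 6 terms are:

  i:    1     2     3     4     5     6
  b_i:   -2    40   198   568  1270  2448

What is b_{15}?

1st diffs: 42, 158, 370, 702, 1178.
2nd diffs: 116, 212, 332, 476.
3rd diffs: 96, 120, 144.
4th diffs: 24, 24 (constant).
Newton forward-difference form: b_i = -2 + 42·C(i-1,1) + 116·C(i-1,2) + 96·C(i-1,3) + 24·C(i-1,4).
At i = 15: i-1 = 14, so b_{15} = -2 + 588 + 10556 + 34944 + 24024 = 70110.

70110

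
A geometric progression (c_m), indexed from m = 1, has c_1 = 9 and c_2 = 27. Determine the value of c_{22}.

Common ratio r = 3.
c_m = 9·3^(m-1).
c_{22} = 9·3^21 = 94143178827.

94143178827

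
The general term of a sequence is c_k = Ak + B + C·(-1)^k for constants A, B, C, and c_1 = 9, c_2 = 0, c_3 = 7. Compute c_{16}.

At k = 1, 2, 3: A + B - C = 9; 2A + B + C = 0; 3A + B - C = 7.
Subtracting the first from the second: A + 2C = -9.
Subtracting the second from the third: A - 2C = 7.
Solving: C = -4, A = -1, then B = 6.
Therefore c_{16} = -16 + 6 + (-4)·1 = -14.

-14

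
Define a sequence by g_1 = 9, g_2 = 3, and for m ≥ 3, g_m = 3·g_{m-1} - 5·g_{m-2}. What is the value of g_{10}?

Iterate the recurrence:
g_3 = -36, g_4 = -123, g_5 = -189, g_6 = 48, g_7 = 1089, g_8 = 3027, g_9 = 3636, g_{10} = -4227.

-4227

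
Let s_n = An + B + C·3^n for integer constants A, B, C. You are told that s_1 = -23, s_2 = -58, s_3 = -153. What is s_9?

Write the equations: A + B + 3C = -23; 2A + B + 9C = -58; 3A + B + 27C = -153.
Subtracting the first from the second: A + 6C = -35.
Subtracting the second from the third: A + 18C = -95.
Solving: C = -5, A = -5, then B = -3.
Hence s_9 = -5·9 + (-3) + (-5)·19683 = -98463.

-98463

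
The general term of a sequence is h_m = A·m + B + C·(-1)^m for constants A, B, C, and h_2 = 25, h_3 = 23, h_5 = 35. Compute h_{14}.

97

The three given values yield: 2A + B + C = 25; 3A + B - C = 23; 5A + B - C = 35.
Subtracting the first from the second: A - 2C = -2.
Subtracting the second from the third: 2A = 12.
Solving: C = 4, A = 6, then B = 9.
Therefore h_{14} = 84 + 9 + 4·1 = 97.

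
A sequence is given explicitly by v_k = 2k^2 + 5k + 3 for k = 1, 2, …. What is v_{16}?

v_{16} = 2·16^2 + 5·16 + 3 = 595.

595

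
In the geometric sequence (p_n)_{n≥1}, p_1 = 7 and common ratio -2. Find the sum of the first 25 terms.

p_n = 7·(-2)^(n-1).
S = 7·((-2)^25 - 1)/(-2 - 1) = 7·(-33554432 - 1)/(-3) = 78293677.

78293677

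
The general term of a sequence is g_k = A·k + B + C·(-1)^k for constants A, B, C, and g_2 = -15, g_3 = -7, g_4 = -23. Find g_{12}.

At k = 2, 3, 4: 2A + B + C = -15; 3A + B - C = -7; 4A + B + C = -23.
Subtracting the first from the second: A - 2C = 8.
Subtracting the second from the third: A + 2C = -16.
Solving: C = -6, A = -4, then B = -1.
Therefore g_{12} = -48 + (-1) + (-6)·1 = -55.

-55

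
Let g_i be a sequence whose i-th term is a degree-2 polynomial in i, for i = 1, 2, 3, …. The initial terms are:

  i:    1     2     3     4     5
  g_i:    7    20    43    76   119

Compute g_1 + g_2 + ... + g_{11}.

1st diffs: 13, 23, 33, 43.
2nd diffs: 10, 10, 10 (constant).
Newton forward-difference form: g_i = 7 + 13·C(i-1,1) + 10·C(i-1,2).
Continuing: …, 172, 235, 308, 391, …, g_{11} = 587.
Summing i = 1..11 (11 terms) gives 2442.

2442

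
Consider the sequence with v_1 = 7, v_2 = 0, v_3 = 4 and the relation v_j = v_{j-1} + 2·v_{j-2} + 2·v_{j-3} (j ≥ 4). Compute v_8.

350

Applying the relation repeatedly:
v_4 = 18; v_5 = 26; v_6 = 70; v_7 = 158; v_8 = 350.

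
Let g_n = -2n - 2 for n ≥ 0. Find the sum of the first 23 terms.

-552

Over n = 0..22: Σn = 253.
Total = (-2)·253 + (-2)·23 = -552.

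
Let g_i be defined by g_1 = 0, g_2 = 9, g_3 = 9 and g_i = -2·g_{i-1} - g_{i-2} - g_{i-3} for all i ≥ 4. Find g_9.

Step forward from the initial values:
g_4 = -27; g_5 = 36; g_6 = -54; g_7 = 99; g_8 = -180; g_9 = 315.

315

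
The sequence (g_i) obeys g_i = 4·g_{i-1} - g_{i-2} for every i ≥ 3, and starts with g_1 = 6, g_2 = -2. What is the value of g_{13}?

-7603434

g_3 = -14  g_4 = -54  g_5 = -202  …  g_{10} = -146274  g_{11} = -545902  g_{12} = -2037334  g_{13} = -7603434.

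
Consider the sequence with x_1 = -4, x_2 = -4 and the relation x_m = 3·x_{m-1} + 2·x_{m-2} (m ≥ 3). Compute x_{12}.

Applying the relation repeatedly:
x_3 = -20, x_4 = -68, x_5 = -244, x_6 = -868, x_7 = -3092, x_8 = -11012, x_9 = -39220, x_{10} = -139684, x_{11} = -497492, x_{12} = -1771844.

-1771844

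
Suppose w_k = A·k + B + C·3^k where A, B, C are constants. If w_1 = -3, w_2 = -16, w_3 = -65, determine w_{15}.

-43046645

Write the equations: A + B + 3C = -3; 2A + B + 9C = -16; 3A + B + 27C = -65.
Subtracting the first from the second: A + 6C = -13.
Subtracting the second from the third: A + 18C = -49.
Solving: C = -3, A = 5, then B = 1.
Hence w_{15} = 5·15 + 1 + (-3)·14348907 = -43046645.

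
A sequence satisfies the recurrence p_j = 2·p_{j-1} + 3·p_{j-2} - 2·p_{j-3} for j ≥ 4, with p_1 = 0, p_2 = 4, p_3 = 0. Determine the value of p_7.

160

Compute successive terms:
p_4 = 12;  p_5 = 16;  p_6 = 68;  p_7 = 160.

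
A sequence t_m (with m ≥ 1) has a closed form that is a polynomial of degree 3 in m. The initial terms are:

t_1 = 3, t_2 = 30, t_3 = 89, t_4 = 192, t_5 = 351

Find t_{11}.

1st diffs: 27, 59, 103, 159.
2nd diffs: 32, 44, 56.
3rd diffs: 12, 12 (constant).
Newton forward-difference form: t_m = 3 + 27·C(m-1,1) + 32·C(m-1,2) + 12·C(m-1,3).
At m = 11: m-1 = 10, so t_{11} = 3 + 270 + 1440 + 1440 = 3153.

3153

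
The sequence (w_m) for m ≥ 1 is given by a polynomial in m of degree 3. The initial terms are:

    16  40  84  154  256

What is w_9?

1st diffs: 24, 44, 70, 102.
2nd diffs: 20, 26, 32.
3rd diffs: 6, 6 (constant).
So w_m = m^3 + 4m^2 + 5m + 6.
Evaluating at m = 9 gives w_9 = 1104.

1104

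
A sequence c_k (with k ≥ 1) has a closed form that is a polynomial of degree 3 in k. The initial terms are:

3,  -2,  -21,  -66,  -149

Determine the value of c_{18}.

1st diffs: -5, -19, -45, -83.
2nd diffs: -14, -26, -38.
3rd diffs: -12, -12 (constant).
So c_k = -2k^3 + 5k^2 - 6k + 6.
Evaluating at k = 18 gives c_{18} = -10146.

-10146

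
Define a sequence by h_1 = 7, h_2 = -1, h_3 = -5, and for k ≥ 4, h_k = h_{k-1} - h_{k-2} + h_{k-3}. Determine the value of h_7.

-5

h_4 = 3;  h_5 = 7;  h_6 = -1;  h_7 = -5.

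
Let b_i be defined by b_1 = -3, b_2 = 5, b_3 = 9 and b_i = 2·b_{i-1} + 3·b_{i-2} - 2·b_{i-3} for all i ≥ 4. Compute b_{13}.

393983

Iterate the recurrence:
b_4 = 39;  b_5 = 95;  b_6 = 289;  b_7 = 785;  b_8 = 2247;  b_9 = 6271;  b_{10} = 17713;  b_{11} = 49745;  b_{12} = 140087;  b_{13} = 393983.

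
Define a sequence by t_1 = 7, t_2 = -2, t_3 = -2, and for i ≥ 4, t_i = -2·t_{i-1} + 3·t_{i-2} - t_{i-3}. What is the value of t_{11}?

14209

Step forward from the initial values:
t_4 = -9  t_5 = 14  t_6 = -53  t_7 = 157  t_8 = -487  t_9 = 1498  t_{10} = -4614  t_{11} = 14209.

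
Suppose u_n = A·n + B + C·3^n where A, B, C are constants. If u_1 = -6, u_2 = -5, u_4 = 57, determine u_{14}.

The three given values yield: A + B + 3C = -6; 2A + B + 9C = -5; 4A + B + 81C = 57.
Subtracting the first from the second: A + 6C = 1.
Subtracting the second from the third: 2A + 72C = 62.
Solving: C = 1, A = -5, then B = -4.
Therefore u_{14} = -70 + (-4) + 1·4782969 = 4782895.

4782895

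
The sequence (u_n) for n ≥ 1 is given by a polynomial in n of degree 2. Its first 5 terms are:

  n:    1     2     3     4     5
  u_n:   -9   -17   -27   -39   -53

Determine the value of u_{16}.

-339

1st diffs: -8, -10, -12, -14.
2nd diffs: -2, -2, -2 (constant).
Newton forward-difference form: u_n = -9 + (-8)·C(n-1,1) + (-2)·C(n-1,2).
At n = 16: n-1 = 15, so u_{16} = -9 - 120 - 210 = -339.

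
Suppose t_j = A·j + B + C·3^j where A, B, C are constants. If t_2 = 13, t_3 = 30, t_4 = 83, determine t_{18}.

The three given values yield: 2A + B + 9C = 13; 3A + B + 27C = 30; 4A + B + 81C = 83.
Subtracting the first from the second: A + 18C = 17.
Subtracting the second from the third: A + 54C = 53.
Solving: C = 1, A = -1, then B = 6.
So t_j = -1·j + 6 + 1·3^j; at j=18 this is 387420477.

387420477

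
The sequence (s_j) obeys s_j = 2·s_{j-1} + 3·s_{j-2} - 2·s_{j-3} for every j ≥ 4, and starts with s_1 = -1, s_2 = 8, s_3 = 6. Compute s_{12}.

121870

Iterate the recurrence:
s_4 = 38; s_5 = 78; s_6 = 258; s_7 = 674; s_8 = 1966; s_9 = 5438; s_{10} = 15426; s_{11} = 43234; s_{12} = 121870.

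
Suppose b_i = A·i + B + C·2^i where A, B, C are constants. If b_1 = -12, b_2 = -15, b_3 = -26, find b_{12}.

-16333

Write the equations: A + B + 2C = -12; 2A + B + 4C = -15; 3A + B + 8C = -26.
Subtracting the first from the second: A + 2C = -3.
Subtracting the second from the third: A + 4C = -11.
Solving: C = -4, A = 5, then B = -9.
So b_i = 5·i + (-9) + (-4)·2^i; at i=12 this is -16333.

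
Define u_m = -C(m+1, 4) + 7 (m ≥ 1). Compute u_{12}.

-708

C(13, 4) = 715, so u_{12} = -708.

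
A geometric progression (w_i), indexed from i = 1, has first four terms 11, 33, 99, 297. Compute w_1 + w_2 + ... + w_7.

Common ratio r = 3.
w_i = 11·3^(i-1).
S = 11·(3^7 - 1)/(3 - 1) = 11·(2187 - 1)/(2) = 12023.

12023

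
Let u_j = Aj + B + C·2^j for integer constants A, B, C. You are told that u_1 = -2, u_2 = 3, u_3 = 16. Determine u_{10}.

4059

The three given values yield: A + B + 2C = -2; 2A + B + 4C = 3; 3A + B + 8C = 16.
Subtracting the first from the second: A + 2C = 5.
Subtracting the second from the third: A + 4C = 13.
Solving: C = 4, A = -3, then B = -7.
Hence u_{10} = -3·10 + (-7) + 4·1024 = 4059.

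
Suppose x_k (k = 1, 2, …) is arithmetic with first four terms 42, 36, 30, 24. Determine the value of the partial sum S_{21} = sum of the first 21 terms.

-378

Common difference d = -6.
x_k = 42 + (k - 1)·(-6).
x_{21} = -78; S = 21·(42 + (-78))/2 = -378.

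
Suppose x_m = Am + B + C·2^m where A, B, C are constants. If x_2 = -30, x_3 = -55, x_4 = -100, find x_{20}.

-5242980

The three given values yield: 2A + B + 4C = -30; 3A + B + 8C = -55; 4A + B + 16C = -100.
Subtracting the first from the second: A + 4C = -25.
Subtracting the second from the third: A + 8C = -45.
Solving: C = -5, A = -5, then B = 0.
Therefore x_{20} = -100 + 0 + (-5)·1048576 = -5242980.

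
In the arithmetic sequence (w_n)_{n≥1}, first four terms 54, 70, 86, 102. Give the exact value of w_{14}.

Common difference d = 16.
w_n = 54 + (n - 1)·16.
w_{14} = 54 + 13·16 = 262.

262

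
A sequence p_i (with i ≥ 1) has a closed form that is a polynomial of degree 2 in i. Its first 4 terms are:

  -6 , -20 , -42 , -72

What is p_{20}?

-1640

1st diffs: -14, -22, -30.
2nd diffs: -8, -8 (constant).
So p_i = -4i^2 - 2i.
Evaluating at i = 20 gives p_{20} = -1640.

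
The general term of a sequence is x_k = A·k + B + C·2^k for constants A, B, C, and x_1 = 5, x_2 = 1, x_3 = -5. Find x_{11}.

-2061

Write the equations: A + B + 2C = 5; 2A + B + 4C = 1; 3A + B + 8C = -5.
Subtracting the first from the second: A + 2C = -4.
Subtracting the second from the third: A + 4C = -6.
Solving: C = -1, A = -2, then B = 9.
Hence x_{11} = -2·11 + 9 + (-1)·2048 = -2061.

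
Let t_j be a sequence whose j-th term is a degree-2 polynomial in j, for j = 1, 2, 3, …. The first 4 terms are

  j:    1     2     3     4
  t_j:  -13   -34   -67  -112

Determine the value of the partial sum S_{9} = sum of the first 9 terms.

-1881

1st diffs: -21, -33, -45.
2nd diffs: -12, -12 (constant).
Newton forward-difference form: t_j = -13 + (-21)·C(j-1,1) + (-12)·C(j-1,2).
Continuing: …, -169, -238, -319, -412, …, t_9 = -517.
Summing j = 1..9 (9 terms) gives -1881.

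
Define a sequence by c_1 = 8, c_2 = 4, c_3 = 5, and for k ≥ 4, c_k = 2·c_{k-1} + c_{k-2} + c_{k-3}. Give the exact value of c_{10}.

c_4 = 22;  c_5 = 53;  c_6 = 133;  c_7 = 341;  c_8 = 868;  c_9 = 2210;  c_{10} = 5629.

5629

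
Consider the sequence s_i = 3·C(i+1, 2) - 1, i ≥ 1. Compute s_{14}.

C(15, 2) = 105, so s_{14} = 314.

314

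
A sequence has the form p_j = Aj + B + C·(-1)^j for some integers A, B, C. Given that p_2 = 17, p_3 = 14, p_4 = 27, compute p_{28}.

147

Plug in j = 2, 3, 4: 2A + B + C = 17; 3A + B - C = 14; 4A + B + C = 27.
Subtracting the first from the second: A - 2C = -3.
Subtracting the second from the third: A + 2C = 13.
Solving: C = 4, A = 5, then B = 3.
Therefore p_{28} = 140 + 3 + 4·1 = 147.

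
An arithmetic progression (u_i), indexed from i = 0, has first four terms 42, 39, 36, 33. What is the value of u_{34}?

Common difference d = -3.
u_i = 42 + (i - 0)·(-3).
u_{34} = 42 + 34·(-3) = -60.

-60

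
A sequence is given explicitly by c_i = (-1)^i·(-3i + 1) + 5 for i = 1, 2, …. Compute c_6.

-12

(-1)^6 = 1; -3i + 1 at i=6 is -17; so c_6 = -12.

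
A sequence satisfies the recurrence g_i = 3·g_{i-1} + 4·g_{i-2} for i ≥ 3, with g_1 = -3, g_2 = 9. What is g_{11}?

Compute successive terms:
g_3 = 15  g_4 = 81  g_5 = 303  g_6 = 1233  g_7 = 4911  g_8 = 19665  g_9 = 78639  g_{10} = 314577  g_{11} = 1258287.
(Characteristic roots are 4 and -1.)

1258287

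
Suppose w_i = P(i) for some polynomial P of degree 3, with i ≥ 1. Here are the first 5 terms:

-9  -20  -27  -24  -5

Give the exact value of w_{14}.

1876

1st diffs: -11, -7, 3, 19.
2nd diffs: 4, 10, 16.
3rd diffs: 6, 6 (constant).
So w_i = i^3 - 4i^2 - 6i.
Evaluating at i = 14 gives w_{14} = 1876.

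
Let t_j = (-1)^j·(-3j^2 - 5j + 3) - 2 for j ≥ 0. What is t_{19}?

(-1)^19 = -1; -3j^2 - 5j + 3 at j=19 is -1175; so t_{19} = 1173.

1173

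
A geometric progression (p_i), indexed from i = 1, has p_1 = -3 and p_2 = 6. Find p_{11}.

-3072

Common ratio r = -2.
p_i = (-3)·(-2)^(i-1).
p_{11} = (-3)·(-2)^10 = -3072.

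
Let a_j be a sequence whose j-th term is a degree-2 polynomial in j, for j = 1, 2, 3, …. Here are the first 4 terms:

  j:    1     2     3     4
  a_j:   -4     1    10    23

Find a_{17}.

1st diffs: 5, 9, 13.
2nd diffs: 4, 4 (constant).
Newton forward-difference form: a_j = -4 + 5·C(j-1,1) + 4·C(j-1,2).
At j = 17: j-1 = 16, so a_{17} = -4 + 80 + 480 = 556.

556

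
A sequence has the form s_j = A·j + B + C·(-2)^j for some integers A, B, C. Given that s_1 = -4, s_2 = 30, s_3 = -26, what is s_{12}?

At j = 1, 2, 3: A + B - 2C = -4; 2A + B + 4C = 30; 3A + B - 8C = -26.
Subtracting the first from the second: A + 6C = 34.
Subtracting the second from the third: A - 12C = -56.
Solving: C = 5, A = 4, then B = 2.
Hence s_{12} = 4·12 + 2 + 5·4096 = 20530.

20530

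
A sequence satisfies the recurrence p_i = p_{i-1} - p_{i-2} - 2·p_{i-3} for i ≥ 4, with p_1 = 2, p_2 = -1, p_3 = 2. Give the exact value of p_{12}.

-52

Step forward from the initial values:
p_4 = -1;  p_5 = -1;  p_6 = -4;  p_7 = -1;  p_8 = 5;  p_9 = 14;  p_{10} = 11;  p_{11} = -13;  p_{12} = -52.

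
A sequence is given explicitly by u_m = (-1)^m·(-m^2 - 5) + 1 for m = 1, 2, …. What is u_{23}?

(-1)^23 = -1; -m^2 - 5 at m=23 is -534; so u_{23} = 535.

535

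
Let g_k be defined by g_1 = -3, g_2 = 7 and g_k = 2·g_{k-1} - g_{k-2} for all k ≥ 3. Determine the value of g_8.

67

Step forward from the initial values:
g_3 = 17, g_4 = 27, g_5 = 37, g_6 = 47, g_7 = 57, g_8 = 67.
(Characteristic roots are 1 and 1.)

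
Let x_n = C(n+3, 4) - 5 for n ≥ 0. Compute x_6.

121

C(9, 4) = 126, so x_6 = 121.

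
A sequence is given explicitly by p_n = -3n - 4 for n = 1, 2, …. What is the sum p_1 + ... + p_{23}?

Over n = 1..23: Σn = 276.
Total = (-3)·276 + (-4)·23 = -920.

-920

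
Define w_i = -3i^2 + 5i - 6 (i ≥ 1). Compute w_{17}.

-788

w_{17} = -3·17^2 + 5·17 - 6 = -788.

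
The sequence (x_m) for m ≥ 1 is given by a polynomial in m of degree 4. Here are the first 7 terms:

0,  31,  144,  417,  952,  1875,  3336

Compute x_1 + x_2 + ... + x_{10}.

1st diffs: 31, 113, 273, 535, 923, 1461.
2nd diffs: 82, 160, 262, 388, 538.
3rd diffs: 78, 102, 126, 150.
4th diffs: 24, 24, 24 (constant).
So x_m = m^4 + 3m^3 - 2m^2 + m - 3.
Continuing: 5509, 8592, 12807.
Summing m = 1..10 (10 terms) gives 33663.

33663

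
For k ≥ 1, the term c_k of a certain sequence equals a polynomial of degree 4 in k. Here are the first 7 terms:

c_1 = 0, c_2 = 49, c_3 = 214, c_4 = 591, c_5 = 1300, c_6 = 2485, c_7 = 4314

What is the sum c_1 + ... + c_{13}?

136526

1st diffs: 49, 165, 377, 709, 1185, 1829.
2nd diffs: 116, 212, 332, 476, 644.
3rd diffs: 96, 120, 144, 168.
4th diffs: 24, 24, 24 (constant).
Newton forward-difference form: c_k = 49·C(k-1,1) + 116·C(k-1,2) + 96·C(k-1,3) + 24·C(k-1,4).
Continuing: …, 6979, 10696, 15705, 22270, …, c_{13} = 41244.
Summing k = 1..13 (13 terms) gives 136526.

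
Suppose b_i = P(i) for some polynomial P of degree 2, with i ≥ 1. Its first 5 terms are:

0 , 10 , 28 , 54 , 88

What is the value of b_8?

1st diffs: 10, 18, 26, 34.
2nd diffs: 8, 8, 8 (constant).
Newton forward-difference form: b_i = 10·C(i-1,1) + 8·C(i-1,2).
At i = 8: i-1 = 7, so b_8 = 70 + 168 = 238.

238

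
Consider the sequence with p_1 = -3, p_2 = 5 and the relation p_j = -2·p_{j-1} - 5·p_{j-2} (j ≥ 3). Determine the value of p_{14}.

Iterate the recurrence:
p_3 = 5  p_4 = -35  p_5 = 45  …  p_{11} = 2405  p_{12} = 16765  p_{13} = -45555  p_{14} = 7285.

7285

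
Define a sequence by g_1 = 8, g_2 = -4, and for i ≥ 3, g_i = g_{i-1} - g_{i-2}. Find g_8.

Iterate the recurrence:
g_3 = -12;  g_4 = -8;  g_5 = 4;  g_6 = 12;  g_7 = 8;  g_8 = -4.

-4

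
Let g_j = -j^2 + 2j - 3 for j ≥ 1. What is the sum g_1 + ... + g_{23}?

Over j = 1..23: Σj = 276, Σj² = 4324.
Total = (-1)·4324 + (2)·276 + (-3)·23 = -3841.

-3841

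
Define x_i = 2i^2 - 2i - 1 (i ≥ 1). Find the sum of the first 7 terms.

Over i = 1..7: Σi = 28, Σi² = 140.
Total = (2)·140 + (-2)·28 + (-1)·7 = 217.

217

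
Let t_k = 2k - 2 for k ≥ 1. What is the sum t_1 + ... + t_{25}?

Over k = 1..25: Σk = 325.
Total = (2)·325 + (-2)·25 = 600.

600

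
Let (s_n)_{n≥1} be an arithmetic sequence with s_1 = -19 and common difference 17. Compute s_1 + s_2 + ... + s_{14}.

1281

s_n = -19 + (n - 1)·17.
s_{14} = 202; S = 14·(-19 + 202)/2 = 1281.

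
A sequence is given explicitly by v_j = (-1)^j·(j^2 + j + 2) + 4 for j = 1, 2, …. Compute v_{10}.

(-1)^10 = 1; j^2 + j + 2 at j=10 is 112; so v_{10} = 116.

116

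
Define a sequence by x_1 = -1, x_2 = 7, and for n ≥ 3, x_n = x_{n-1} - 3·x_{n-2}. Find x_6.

Applying the relation repeatedly:
x_3 = 10  x_4 = -11  x_5 = -41  x_6 = -8.

-8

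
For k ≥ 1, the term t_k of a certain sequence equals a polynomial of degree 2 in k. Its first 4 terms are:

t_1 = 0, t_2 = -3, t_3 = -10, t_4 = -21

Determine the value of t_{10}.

-171

1st diffs: -3, -7, -11.
2nd diffs: -4, -4 (constant).
Newton forward-difference form: t_k = (-3)·C(k-1,1) + (-4)·C(k-1,2).
At k = 10: k-1 = 9, so t_{10} = -27 - 144 = -171.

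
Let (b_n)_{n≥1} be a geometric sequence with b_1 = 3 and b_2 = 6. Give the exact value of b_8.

384

Common ratio r = 2.
b_n = 3·2^(n-1).
b_8 = 3·2^7 = 384.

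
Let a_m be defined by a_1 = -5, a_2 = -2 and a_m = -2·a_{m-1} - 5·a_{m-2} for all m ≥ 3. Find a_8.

-828

Applying the relation repeatedly:
a_3 = 29; a_4 = -48; a_5 = -49; a_6 = 338; a_7 = -431; a_8 = -828.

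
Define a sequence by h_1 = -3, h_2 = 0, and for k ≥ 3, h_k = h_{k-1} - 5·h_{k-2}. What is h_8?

Compute successive terms:
h_3 = 15, h_4 = 15, h_5 = -60, h_6 = -135, h_7 = 165, h_8 = 840.

840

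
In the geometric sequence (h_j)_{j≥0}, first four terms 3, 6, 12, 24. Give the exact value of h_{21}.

Common ratio r = 2.
h_j = 3·2^(j-0).
h_{21} = 3·2^21 = 6291456.

6291456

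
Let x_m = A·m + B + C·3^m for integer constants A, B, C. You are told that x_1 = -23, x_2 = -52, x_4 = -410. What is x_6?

-3648

Write the equations: A + B + 3C = -23; 2A + B + 9C = -52; 4A + B + 81C = -410.
Subtracting the first from the second: A + 6C = -29.
Subtracting the second from the third: 2A + 72C = -358.
Solving: C = -5, A = 1, then B = -9.
Therefore x_6 = 6 + (-9) + (-5)·729 = -3648.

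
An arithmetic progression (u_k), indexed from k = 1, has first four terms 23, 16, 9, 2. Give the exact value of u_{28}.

-166

Common difference d = -7.
u_k = 23 + (k - 1)·(-7).
u_{28} = 23 + 27·(-7) = -166.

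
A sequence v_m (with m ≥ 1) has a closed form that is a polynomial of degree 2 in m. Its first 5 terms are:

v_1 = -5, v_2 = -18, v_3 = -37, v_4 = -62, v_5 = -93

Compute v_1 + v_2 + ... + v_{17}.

1st diffs: -13, -19, -25, -31.
2nd diffs: -6, -6, -6 (constant).
Newton forward-difference form: v_m = -5 + (-13)·C(m-1,1) + (-6)·C(m-1,2).
Continuing: …, -130, -173, -222, -277, …, v_{17} = -933.
Summing m = 1..17 (17 terms) gives -5933.

-5933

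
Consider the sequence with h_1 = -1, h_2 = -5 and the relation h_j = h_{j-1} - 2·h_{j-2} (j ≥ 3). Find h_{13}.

Step forward from the initial values:
h_3 = -3;  h_4 = 7;  h_5 = 13;  …;  h_{10} = 79;  h_{11} = 21;  h_{12} = -137;  h_{13} = -179.

-179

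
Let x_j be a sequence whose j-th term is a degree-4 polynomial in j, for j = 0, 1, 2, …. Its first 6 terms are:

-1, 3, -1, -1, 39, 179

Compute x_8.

2159

1st diffs: 4, -4, 0, 40, 140.
2nd diffs: -8, 4, 40, 100.
3rd diffs: 12, 36, 60.
4th diffs: 24, 24 (constant).
So x_j = j^4 - 4j^3 + j^2 + 6j - 1.
Evaluating at j = 8 gives x_8 = 2159.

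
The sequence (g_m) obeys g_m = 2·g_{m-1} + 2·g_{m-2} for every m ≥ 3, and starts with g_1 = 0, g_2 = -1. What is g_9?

Applying the relation repeatedly:
g_3 = -2  g_4 = -6  g_5 = -16  g_6 = -44  g_7 = -120  g_8 = -328  g_9 = -896.

-896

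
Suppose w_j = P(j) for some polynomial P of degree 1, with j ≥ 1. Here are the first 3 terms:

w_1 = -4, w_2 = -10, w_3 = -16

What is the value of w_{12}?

-70

1st diffs: -6, -6 (constant).
So w_j = -6j + 2.
Evaluating at j = 12 gives w_{12} = -70.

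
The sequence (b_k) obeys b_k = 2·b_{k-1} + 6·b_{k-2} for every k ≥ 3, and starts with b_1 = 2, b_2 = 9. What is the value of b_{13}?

Iterate the recurrence:
b_3 = 30;  b_4 = 114;  b_5 = 408;  …;  b_{10} = 264336;  b_{11} = 963552;  b_{12} = 3513120;  b_{13} = 12807552.

12807552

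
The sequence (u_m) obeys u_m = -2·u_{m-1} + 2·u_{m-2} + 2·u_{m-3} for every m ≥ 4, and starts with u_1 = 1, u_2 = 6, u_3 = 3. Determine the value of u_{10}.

392

u_4 = 8  u_5 = 2  u_6 = 18  u_7 = -16  u_8 = 72  u_9 = -140  u_{10} = 392.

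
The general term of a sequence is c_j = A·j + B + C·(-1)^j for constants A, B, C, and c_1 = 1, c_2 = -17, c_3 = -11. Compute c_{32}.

-197

Write the equations: A + B - C = 1; 2A + B + C = -17; 3A + B - C = -11.
Subtracting the first from the second: A + 2C = -18.
Subtracting the second from the third: A - 2C = 6.
Solving: C = -6, A = -6, then B = 1.
Hence c_{32} = -6·32 + 1 + (-6)·1 = -197.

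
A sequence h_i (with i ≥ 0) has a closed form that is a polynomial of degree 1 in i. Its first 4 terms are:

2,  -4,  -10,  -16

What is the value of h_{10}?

-58

1st diffs: -6, -6, -6 (constant).
So h_i = -6i + 2.
Evaluating at i = 10 gives h_{10} = -58.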